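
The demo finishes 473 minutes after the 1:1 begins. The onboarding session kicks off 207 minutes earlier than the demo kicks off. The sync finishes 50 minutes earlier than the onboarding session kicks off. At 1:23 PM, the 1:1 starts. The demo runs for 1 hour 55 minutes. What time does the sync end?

3:04 PM

The demo ends at 1:23 PM + 473 min = 9:16 PM.
The demo starts at 9:16 PM − 115 min = 7:21 PM.
The onboarding session starts at 7:21 PM − 207 min = 3:54 PM.
The sync ends at 3:54 PM − 50 min = 3:04 PM.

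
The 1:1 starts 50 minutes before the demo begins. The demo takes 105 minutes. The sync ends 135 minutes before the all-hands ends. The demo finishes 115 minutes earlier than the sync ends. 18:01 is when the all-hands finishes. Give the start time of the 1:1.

The sync ends at 18:01 − 135 min = 15:46.
The demo ends at 15:46 − 115 min = 13:51.
The demo starts at 13:51 − 105 min = 12:06.
The 1:1 starts at 12:06 − 50 min = 11:16.

11:16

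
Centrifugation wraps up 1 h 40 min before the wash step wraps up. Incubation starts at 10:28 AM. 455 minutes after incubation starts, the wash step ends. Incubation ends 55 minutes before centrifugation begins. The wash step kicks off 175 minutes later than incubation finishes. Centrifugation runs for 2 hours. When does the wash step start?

The wash step ends at 10:28 AM + 455 min = 6:03 PM.
Centrifugation ends at 6:03 PM − 100 min = 4:23 PM.
Centrifugation starts at 4:23 PM − 120 min = 2:23 PM.
Incubation ends at 2:23 PM − 55 min = 1:28 PM.
The wash step starts at 1:28 PM + 175 min = 4:23 PM.

4:23 PM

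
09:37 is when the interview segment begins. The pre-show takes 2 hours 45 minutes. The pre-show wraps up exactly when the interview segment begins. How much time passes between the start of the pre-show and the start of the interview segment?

The pre-show ends at 09:37.
The pre-show starts at 09:37 − 165 min = 06:52.
From 06:52 to 09:37 is 165 minutes.

165 minutes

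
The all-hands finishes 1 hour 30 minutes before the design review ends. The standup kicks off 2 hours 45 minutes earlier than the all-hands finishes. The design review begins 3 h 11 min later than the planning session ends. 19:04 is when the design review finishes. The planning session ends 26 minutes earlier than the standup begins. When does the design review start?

The all-hands ends at 19:04 − 90 min = 17:34.
The standup starts at 17:34 − 165 min = 14:49.
The planning session ends at 14:49 − 26 min = 14:23.
The design review starts at 14:23 + 191 min = 17:34.

17:34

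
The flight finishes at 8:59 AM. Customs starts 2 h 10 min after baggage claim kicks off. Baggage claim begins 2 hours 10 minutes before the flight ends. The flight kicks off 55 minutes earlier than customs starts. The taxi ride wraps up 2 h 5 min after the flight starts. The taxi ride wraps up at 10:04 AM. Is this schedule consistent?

Baggage claim starts at 8:59 AM − 130 min = 6:49 AM.
Customs starts at 6:49 AM + 130 min = 8:59 AM.
The flight starts at 8:59 AM − 55 min = 8:04 AM.
The taxi ride ends at 8:04 AM + 125 min = 10:09 AM.
But the taxi ride is also said to end at 10:04 AM — a 5-minute conflict.

No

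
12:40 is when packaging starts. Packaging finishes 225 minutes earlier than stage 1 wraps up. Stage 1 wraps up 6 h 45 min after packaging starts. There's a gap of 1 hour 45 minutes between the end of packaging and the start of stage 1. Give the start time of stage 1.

17:25

Stage 1 ends at 12:40 + 405 min = 19:25.
Packaging ends at 19:25 − 225 min = 15:40.
Stage 1 starts at 15:40 + 105 min = 17:25.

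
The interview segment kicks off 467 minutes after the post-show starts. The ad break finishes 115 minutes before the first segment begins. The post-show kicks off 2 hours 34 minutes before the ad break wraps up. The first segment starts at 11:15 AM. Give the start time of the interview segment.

2:33 PM

The ad break ends at 11:15 AM − 115 min = 9:20 AM.
The post-show starts at 9:20 AM − 154 min = 6:46 AM.
The interview segment starts at 6:46 AM + 467 min = 2:33 PM.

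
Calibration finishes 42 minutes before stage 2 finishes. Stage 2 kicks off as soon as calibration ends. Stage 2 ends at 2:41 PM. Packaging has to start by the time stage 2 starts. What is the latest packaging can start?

Calibration ends at 2:41 PM − 42 min = 1:59 PM.
So stage 2 starts at 1:59 PM.
Packaging is bounded by stage 2, so the latest it can start is 1:59 PM.

1:59 PM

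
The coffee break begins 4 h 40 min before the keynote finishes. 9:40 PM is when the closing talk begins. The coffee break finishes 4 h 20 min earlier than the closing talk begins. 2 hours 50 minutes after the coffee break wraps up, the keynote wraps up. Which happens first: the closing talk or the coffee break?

the coffee break

The coffee break ends at 9:40 PM − 260 min = 5:20 PM.
The keynote ends at 5:20 PM + 170 min = 8:10 PM.
The coffee break starts at 8:10 PM − 280 min = 3:30 PM.
The closing talk starts at 9:40 PM and the coffee break starts at 3:30 PM, so the coffee break is first.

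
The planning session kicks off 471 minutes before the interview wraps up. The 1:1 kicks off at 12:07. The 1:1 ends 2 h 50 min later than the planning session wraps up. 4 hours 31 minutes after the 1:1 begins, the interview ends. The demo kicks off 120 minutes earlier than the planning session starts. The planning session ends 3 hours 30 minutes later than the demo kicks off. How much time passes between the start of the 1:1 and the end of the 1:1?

The interview ends at 12:07 + 271 min = 16:38.
The planning session starts at 16:38 − 471 min = 08:47.
The demo starts at 08:47 − 120 min = 06:47.
The planning session ends at 06:47 + 210 min = 10:17.
The 1:1 ends at 10:17 + 170 min = 13:07.
From 12:07 to 13:07 is 60 minutes.

60 minutes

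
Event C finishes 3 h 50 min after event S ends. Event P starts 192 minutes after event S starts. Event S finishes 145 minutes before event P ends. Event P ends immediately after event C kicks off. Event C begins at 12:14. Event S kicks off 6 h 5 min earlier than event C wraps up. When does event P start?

10:46

Event P ends at 12:14.
Event S ends at 12:14 − 145 min = 09:49.
Event C ends at 09:49 + 230 min = 13:39.
Event S starts at 13:39 − 365 min = 07:34.
Event P starts at 07:34 + 192 min = 10:46.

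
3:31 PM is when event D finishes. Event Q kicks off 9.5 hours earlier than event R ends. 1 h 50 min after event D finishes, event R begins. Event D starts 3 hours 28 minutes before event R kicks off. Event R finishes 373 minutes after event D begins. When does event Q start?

Event R starts at 3:31 PM + 110 min = 5:21 PM.
Event D starts at 5:21 PM − 208 min = 1:53 PM.
Event R ends at 1:53 PM + 373 min = 8:06 PM.
Event Q starts at 8:06 PM − 570 min = 10:36 AM.

10:36 AM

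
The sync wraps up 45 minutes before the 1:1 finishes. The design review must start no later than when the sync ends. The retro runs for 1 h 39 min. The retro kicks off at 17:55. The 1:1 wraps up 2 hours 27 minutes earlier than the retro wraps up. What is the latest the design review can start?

The retro ends at 17:55 + 99 min = 19:34.
The 1:1 ends at 19:34 − 147 min = 17:07.
The sync ends at 17:07 − 45 min = 16:22.
The design review is bounded by the sync, so the latest it can start is 16:22.

16:22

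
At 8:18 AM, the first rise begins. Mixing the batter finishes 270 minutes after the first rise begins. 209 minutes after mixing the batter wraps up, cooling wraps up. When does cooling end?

4:17 PM

Mixing the batter ends at 8:18 AM + 270 min = 12:48 PM.
Cooling ends at 12:48 PM + 209 min = 4:17 PM.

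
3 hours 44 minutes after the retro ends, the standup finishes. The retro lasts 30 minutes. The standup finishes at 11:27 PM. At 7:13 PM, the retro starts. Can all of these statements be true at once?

Yes

The retro ends at 7:13 PM + 30 min = 7:43 PM.
The standup ends at 7:43 PM + 224 min = 11:27 PM.
That matches the stated 11:27 PM, so the schedule is consistent.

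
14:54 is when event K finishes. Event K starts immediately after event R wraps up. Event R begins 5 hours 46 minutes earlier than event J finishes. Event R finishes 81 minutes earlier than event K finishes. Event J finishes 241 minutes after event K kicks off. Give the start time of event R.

Event R ends at 14:54 − 81 min = 13:33.
So event K starts at 13:33.
Event J ends at 13:33 + 241 min = 17:34.
Event R starts at 17:34 − 346 min = 11:48.

11:48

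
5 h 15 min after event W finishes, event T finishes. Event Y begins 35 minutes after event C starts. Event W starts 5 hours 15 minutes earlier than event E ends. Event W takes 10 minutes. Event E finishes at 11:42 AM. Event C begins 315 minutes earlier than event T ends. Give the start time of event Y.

Event W starts at 11:42 AM − 315 min = 6:27 AM.
Event W ends at 6:27 AM + 10 min = 6:37 AM.
Event T ends at 6:37 AM + 315 min = 11:52 AM.
Event C starts at 11:52 AM − 315 min = 6:37 AM.
Event Y starts at 6:37 AM + 35 min = 7:12 AM.

7:12 AM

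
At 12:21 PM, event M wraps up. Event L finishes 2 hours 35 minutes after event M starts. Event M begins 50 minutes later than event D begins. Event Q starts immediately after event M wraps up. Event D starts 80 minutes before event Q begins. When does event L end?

2:26 PM

Event Q starts at 12:21 PM.
Event D starts at 12:21 PM − 80 min = 11:01 AM.
Event M starts at 11:01 AM + 50 min = 11:51 AM.
Event L ends at 11:51 AM + 155 min = 2:26 PM.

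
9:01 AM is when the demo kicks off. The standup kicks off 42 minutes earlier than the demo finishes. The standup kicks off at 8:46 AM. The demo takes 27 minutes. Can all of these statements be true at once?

The demo ends at 9:01 AM + 27 min = 9:28 AM.
The standup starts at 9:28 AM − 42 min = 8:46 AM.
That matches the stated 8:46 AM, so the schedule is consistent.

Yes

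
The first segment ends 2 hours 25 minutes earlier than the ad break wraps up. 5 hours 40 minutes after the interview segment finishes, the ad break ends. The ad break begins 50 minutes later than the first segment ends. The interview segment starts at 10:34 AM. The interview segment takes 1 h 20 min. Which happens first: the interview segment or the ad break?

The interview segment ends at 10:34 AM + 80 min = 11:54 AM.
The ad break ends at 11:54 AM + 340 min = 5:34 PM.
The first segment ends at 5:34 PM − 145 min = 3:09 PM.
The ad break starts at 3:09 PM + 50 min = 3:59 PM.
The interview segment starts at 10:34 AM and the ad break starts at 3:59 PM, so the interview segment is first.

the interview segment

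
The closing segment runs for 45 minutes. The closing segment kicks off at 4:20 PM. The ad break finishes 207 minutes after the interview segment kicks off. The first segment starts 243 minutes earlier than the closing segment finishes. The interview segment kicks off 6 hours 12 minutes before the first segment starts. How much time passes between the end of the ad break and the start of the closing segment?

363 minutes

The closing segment ends at 4:20 PM + 45 min = 5:05 PM.
The first segment starts at 5:05 PM − 243 min = 1:02 PM.
The interview segment starts at 1:02 PM − 372 min = 6:50 AM.
The ad break ends at 6:50 AM + 207 min = 10:17 AM.
From 10:17 AM to 4:20 PM is 363 minutes.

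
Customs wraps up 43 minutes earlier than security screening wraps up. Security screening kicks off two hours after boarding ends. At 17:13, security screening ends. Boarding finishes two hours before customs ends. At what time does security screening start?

Customs ends at 17:13 − 43 min = 16:30.
Boarding ends at 16:30 − 120 min = 14:30.
Security screening starts at 14:30 + 120 min = 16:30.

16:30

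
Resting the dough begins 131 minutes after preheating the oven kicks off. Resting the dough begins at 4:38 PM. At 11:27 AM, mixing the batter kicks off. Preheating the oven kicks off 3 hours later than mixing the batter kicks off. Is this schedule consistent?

Yes

Preheating the oven starts at 11:27 AM + 180 min = 2:27 PM.
Resting the dough starts at 2:27 PM + 131 min = 4:38 PM.
That matches the stated 4:38 PM, so the schedule is consistent.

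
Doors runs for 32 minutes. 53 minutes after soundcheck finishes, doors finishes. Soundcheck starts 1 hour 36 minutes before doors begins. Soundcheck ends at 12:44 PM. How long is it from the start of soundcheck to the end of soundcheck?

75 minutes

Doors ends at 12:44 PM + 53 min = 1:37 PM.
Doors starts at 1:37 PM − 32 min = 1:05 PM.
Soundcheck starts at 1:05 PM − 96 min = 11:29 AM.
From 11:29 AM to 12:44 PM is 75 minutes.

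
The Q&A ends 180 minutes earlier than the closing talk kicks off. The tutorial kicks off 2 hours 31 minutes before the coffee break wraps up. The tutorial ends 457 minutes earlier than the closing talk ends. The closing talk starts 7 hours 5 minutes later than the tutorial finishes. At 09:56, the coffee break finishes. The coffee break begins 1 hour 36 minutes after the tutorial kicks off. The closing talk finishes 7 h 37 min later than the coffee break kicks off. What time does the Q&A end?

The tutorial starts at 09:56 − 151 min = 07:25.
The coffee break starts at 07:25 + 96 min = 09:01.
The closing talk ends at 09:01 + 457 min = 16:38.
The tutorial ends at 16:38 − 457 min = 09:01.
The closing talk starts at 09:01 + 425 min = 16:06.
The Q&A ends at 16:06 − 180 min = 13:06.

13:06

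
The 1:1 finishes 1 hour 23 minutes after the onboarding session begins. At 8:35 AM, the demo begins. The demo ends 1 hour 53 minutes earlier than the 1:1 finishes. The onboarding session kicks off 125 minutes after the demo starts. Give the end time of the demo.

The onboarding session starts at 8:35 AM + 125 min = 10:40 AM.
The 1:1 ends at 10:40 AM + 83 min = 12:03 PM.
The demo ends at 12:03 PM − 113 min = 10:10 AM.

10:10 AM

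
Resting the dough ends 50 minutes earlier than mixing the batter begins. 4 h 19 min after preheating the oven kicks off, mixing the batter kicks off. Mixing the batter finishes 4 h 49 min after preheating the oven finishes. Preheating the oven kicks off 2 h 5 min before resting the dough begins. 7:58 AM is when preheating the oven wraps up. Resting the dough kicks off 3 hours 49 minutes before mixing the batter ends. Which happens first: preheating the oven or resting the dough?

Mixing the batter ends at 7:58 AM + 289 min = 12:47 PM.
Resting the dough starts at 12:47 PM − 229 min = 8:58 AM.
Preheating the oven starts at 8:58 AM − 125 min = 6:53 AM.
Preheating the oven starts at 6:53 AM and resting the dough starts at 8:58 AM, so preheating the oven is first.

preheating the oven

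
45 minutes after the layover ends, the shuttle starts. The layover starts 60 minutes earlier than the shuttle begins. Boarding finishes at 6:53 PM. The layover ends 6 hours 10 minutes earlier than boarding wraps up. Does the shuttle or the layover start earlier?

the layover

The layover ends at 6:53 PM − 370 min = 12:43 PM.
The shuttle starts at 12:43 PM + 45 min = 1:28 PM.
The layover starts at 1:28 PM − 60 min = 12:28 PM.
The shuttle starts at 1:28 PM and the layover starts at 12:28 PM, so the layover is first.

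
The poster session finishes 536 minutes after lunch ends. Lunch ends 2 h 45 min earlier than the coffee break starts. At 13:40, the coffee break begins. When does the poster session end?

19:51

Lunch ends at 13:40 − 165 min = 10:55.
The poster session ends at 10:55 + 536 min = 19:51.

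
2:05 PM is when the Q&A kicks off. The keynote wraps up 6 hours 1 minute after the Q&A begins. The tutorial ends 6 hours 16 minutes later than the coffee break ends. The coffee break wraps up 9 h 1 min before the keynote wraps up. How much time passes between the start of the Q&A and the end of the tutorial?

The keynote ends at 2:05 PM + 361 min = 8:06 PM.
The coffee break ends at 8:06 PM − 541 min = 11:05 AM.
The tutorial ends at 11:05 AM + 376 min = 5:21 PM.
From 2:05 PM to 5:21 PM is 3 hours 16 minutes.

3 hours 16 minutes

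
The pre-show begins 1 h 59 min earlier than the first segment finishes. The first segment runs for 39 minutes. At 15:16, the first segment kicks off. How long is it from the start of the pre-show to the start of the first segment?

The first segment ends at 15:16 + 39 min = 15:55.
The pre-show starts at 15:55 − 119 min = 13:56.
From 13:56 to 15:16 is 80 minutes.

80 minutes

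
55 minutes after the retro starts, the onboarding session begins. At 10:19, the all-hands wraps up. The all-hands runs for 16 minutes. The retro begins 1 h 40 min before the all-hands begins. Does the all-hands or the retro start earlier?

The all-hands starts at 10:19 − 16 min = 10:03.
The retro starts at 10:03 − 100 min = 08:23.
The all-hands starts at 10:03 and the retro starts at 08:23, so the retro is first.

the retro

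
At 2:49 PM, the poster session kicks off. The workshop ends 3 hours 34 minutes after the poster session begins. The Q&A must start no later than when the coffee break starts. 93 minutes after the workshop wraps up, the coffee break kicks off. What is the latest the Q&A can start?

7:56 PM

The workshop ends at 2:49 PM + 214 min = 6:23 PM.
The coffee break starts at 6:23 PM + 93 min = 7:56 PM.
The Q&A is bounded by the coffee break, so the latest it can start is 7:56 PM.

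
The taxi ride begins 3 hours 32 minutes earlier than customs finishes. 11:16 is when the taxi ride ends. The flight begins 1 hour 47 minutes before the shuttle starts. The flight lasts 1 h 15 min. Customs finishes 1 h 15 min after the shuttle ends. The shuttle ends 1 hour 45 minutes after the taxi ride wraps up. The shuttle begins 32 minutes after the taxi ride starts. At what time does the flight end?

10:44

The shuttle ends at 11:16 + 105 min = 13:01.
Customs ends at 13:01 + 75 min = 14:16.
The taxi ride starts at 14:16 − 212 min = 10:44.
The shuttle starts at 10:44 + 32 min = 11:16.
The flight starts at 11:16 − 107 min = 09:29.
The flight ends at 09:29 + 75 min = 10:44.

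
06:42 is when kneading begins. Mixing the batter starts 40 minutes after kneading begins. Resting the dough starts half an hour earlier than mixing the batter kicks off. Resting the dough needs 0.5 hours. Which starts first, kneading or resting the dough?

kneading

Mixing the batter starts at 06:42 + 40 min = 07:22.
Resting the dough starts at 07:22 − 30 min = 06:52.
Kneading starts at 06:42 and resting the dough starts at 06:52, so kneading is first.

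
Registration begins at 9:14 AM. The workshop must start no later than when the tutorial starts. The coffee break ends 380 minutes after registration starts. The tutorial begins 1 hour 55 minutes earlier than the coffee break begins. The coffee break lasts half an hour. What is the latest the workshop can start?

1:09 PM

The coffee break ends at 9:14 AM + 380 min = 3:34 PM.
The coffee break starts at 3:34 PM − 30 min = 3:04 PM.
The tutorial starts at 3:04 PM − 115 min = 1:09 PM.
The workshop is bounded by the tutorial, so the latest it can start is 1:09 PM.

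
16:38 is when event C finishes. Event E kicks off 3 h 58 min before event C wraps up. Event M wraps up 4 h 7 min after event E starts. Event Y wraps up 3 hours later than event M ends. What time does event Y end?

Event E starts at 16:38 − 238 min = 12:40.
Event M ends at 12:40 + 247 min = 16:47.
Event Y ends at 16:47 + 180 min = 19:47.

19:47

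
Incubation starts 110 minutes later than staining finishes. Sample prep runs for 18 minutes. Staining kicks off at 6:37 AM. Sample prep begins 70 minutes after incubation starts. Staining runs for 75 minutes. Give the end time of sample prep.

11:10 AM

Staining ends at 6:37 AM + 75 min = 7:52 AM.
Incubation starts at 7:52 AM + 110 min = 9:42 AM.
Sample prep starts at 9:42 AM + 70 min = 10:52 AM.
Sample prep ends at 10:52 AM + 18 min = 11:10 AM.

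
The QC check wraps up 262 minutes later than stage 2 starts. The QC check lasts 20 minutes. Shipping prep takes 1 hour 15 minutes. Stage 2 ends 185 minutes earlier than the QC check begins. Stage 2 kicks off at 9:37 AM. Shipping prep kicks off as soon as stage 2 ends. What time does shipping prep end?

The QC check ends at 9:37 AM + 262 min = 1:59 PM.
The QC check starts at 1:59 PM − 20 min = 1:39 PM.
Stage 2 ends at 1:39 PM − 185 min = 10:34 AM.
So shipping prep starts at 10:34 AM.
Shipping prep ends at 10:34 AM + 75 min = 11:49 AM.

11:49 AM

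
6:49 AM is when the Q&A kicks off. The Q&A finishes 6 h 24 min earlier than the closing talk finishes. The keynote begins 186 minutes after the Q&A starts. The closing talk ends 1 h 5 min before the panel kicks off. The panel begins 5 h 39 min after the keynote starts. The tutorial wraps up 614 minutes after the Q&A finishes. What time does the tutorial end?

6:19 PM

The keynote starts at 6:49 AM + 186 min = 9:55 AM.
The panel starts at 9:55 AM + 339 min = 3:34 PM.
The closing talk ends at 3:34 PM − 65 min = 2:29 PM.
The Q&A ends at 2:29 PM − 384 min = 8:05 AM.
The tutorial ends at 8:05 AM + 614 min = 6:19 PM.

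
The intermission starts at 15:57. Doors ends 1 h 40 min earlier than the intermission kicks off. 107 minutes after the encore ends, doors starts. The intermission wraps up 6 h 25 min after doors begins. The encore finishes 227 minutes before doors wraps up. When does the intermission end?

Doors ends at 15:57 − 100 min = 14:17.
The encore ends at 14:17 − 227 min = 10:30.
Doors starts at 10:30 + 107 min = 12:17.
The intermission ends at 12:17 + 385 min = 18:42.

18:42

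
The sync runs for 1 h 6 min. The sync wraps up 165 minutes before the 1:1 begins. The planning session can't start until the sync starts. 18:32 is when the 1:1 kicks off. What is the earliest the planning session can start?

The sync ends at 18:32 − 165 min = 15:47.
The sync starts at 15:47 − 66 min = 14:41.
The planning session is bounded by the sync, so the earliest it can start is 14:41.

14:41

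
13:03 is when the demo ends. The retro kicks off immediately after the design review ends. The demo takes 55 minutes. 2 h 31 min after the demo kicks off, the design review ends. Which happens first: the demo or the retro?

the demo

The demo starts at 13:03 − 55 min = 12:08.
The design review ends at 12:08 + 151 min = 14:39.
So the retro starts at 14:39.
The demo starts at 12:08 and the retro starts at 14:39, so the demo is first.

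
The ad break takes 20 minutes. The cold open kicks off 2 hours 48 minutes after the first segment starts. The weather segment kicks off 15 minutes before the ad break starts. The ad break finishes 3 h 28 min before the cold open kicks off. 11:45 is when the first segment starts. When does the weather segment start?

The cold open starts at 11:45 + 168 min = 14:33.
The ad break ends at 14:33 − 208 min = 11:05.
The ad break starts at 11:05 − 20 min = 10:45.
The weather segment starts at 10:45 − 15 min = 10:30.

10:30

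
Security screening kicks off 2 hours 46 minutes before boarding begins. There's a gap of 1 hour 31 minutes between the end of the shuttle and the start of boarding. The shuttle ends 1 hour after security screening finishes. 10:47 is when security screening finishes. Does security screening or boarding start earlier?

The shuttle ends at 10:47 + 60 min = 11:47.
Boarding starts at 11:47 + 91 min = 13:18.
Security screening starts at 13:18 − 166 min = 10:32.
Security screening starts at 10:32 and boarding starts at 13:18, so security screening is first.

security screening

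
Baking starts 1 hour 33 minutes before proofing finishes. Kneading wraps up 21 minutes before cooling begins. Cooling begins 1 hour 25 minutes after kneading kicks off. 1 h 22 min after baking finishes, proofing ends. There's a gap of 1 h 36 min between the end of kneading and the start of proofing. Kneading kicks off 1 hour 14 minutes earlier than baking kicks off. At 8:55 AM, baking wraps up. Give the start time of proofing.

Proofing ends at 8:55 AM + 82 min = 10:17 AM.
Baking starts at 10:17 AM − 93 min = 8:44 AM.
Kneading starts at 8:44 AM − 74 min = 7:30 AM.
Cooling starts at 7:30 AM + 85 min = 8:55 AM.
Kneading ends at 8:55 AM − 21 min = 8:34 AM.
Proofing starts at 8:34 AM + 96 min = 10:10 AM.

10:10 AM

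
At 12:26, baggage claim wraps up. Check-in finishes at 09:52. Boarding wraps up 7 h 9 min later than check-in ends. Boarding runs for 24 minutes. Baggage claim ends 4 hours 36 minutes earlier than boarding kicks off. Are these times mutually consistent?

Boarding ends at 09:52 + 429 min = 17:01.
Boarding starts at 17:01 − 24 min = 16:37.
Baggage claim ends at 16:37 − 276 min = 12:01.
But baggage claim is also said to end at 12:26 — a 25-minute conflict.

No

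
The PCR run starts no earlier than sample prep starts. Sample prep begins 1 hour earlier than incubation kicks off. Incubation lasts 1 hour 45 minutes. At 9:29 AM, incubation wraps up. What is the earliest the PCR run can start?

6:44 AM

Incubation starts at 9:29 AM − 105 min = 7:44 AM.
Sample prep starts at 7:44 AM − 60 min = 6:44 AM.
The PCR run is bounded by sample prep, so the earliest it can start is 6:44 AM.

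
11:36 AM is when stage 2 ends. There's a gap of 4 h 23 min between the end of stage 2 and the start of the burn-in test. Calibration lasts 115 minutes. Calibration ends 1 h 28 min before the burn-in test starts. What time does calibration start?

The burn-in test starts at 11:36 AM + 263 min = 3:59 PM.
Calibration ends at 3:59 PM − 88 min = 2:31 PM.
Calibration starts at 2:31 PM − 115 min = 12:36 PM.

12:36 PM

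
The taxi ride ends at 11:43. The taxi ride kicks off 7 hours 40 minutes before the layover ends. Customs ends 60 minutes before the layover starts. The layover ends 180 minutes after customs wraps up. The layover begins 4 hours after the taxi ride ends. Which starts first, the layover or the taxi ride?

The layover starts at 11:43 + 240 min = 15:43.
Customs ends at 15:43 − 60 min = 14:43.
The layover ends at 14:43 + 180 min = 17:43.
The taxi ride starts at 17:43 − 460 min = 10:03.
The layover starts at 15:43 and the taxi ride starts at 10:03, so the taxi ride is first.

the taxi ride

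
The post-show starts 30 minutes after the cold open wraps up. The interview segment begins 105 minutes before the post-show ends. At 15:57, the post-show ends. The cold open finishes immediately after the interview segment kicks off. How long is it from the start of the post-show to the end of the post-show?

The interview segment starts at 15:57 − 105 min = 14:12.
So the cold open ends at 14:12.
The post-show starts at 14:12 + 30 min = 14:42.
From 14:42 to 15:57 is 75 minutes.

75 minutes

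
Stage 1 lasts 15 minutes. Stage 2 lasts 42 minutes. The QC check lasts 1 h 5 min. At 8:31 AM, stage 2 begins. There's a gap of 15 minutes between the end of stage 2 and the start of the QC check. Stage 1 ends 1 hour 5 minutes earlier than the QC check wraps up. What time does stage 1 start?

9:13 AM

Stage 2 ends at 8:31 AM + 42 min = 9:13 AM.
The QC check starts at 9:13 AM + 15 min = 9:28 AM.
The QC check ends at 9:28 AM + 65 min = 10:33 AM.
Stage 1 ends at 10:33 AM − 65 min = 9:28 AM.
Stage 1 starts at 9:28 AM − 15 min = 9:13 AM.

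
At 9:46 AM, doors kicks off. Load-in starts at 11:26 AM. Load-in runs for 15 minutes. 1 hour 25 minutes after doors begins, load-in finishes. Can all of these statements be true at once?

No

Load-in ends at 9:46 AM + 85 min = 11:11 AM.
Load-in starts at 11:11 AM − 15 min = 10:56 AM.
But load-in is also said to start at 11:26 AM — a 30-minute conflict.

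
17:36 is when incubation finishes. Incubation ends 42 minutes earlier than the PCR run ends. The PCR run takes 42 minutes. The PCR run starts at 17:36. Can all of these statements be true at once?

Yes

The PCR run ends at 17:36 + 42 min = 18:18.
Incubation ends at 18:18 − 42 min = 17:36.
That matches the stated 17:36, so the schedule is consistent.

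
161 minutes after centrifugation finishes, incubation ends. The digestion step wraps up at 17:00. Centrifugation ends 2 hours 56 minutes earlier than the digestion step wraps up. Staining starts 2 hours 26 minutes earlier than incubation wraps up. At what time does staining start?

Centrifugation ends at 17:00 − 176 min = 14:04.
Incubation ends at 14:04 + 161 min = 16:45.
Staining starts at 16:45 − 146 min = 14:19.

14:19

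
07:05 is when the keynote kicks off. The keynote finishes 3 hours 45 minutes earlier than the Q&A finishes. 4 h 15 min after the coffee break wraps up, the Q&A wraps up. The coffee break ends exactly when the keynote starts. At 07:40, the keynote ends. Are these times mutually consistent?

The coffee break ends at 07:05.
The Q&A ends at 07:05 + 255 min = 11:20.
The keynote ends at 11:20 − 225 min = 07:35.
But the keynote is also said to end at 07:40 — a 5-minute conflict.

No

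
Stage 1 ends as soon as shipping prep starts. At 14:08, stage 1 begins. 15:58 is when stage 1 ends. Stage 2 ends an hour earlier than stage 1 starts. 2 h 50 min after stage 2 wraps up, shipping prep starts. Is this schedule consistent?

Yes

Stage 2 ends at 14:08 − 60 min = 13:08.
Shipping prep starts at 13:08 + 170 min = 15:58.
So stage 1 ends at 15:58.
That matches the stated 15:58, so the schedule is consistent.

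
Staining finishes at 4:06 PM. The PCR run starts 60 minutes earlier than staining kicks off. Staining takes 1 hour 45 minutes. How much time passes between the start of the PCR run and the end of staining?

Staining starts at 4:06 PM − 105 min = 2:21 PM.
The PCR run starts at 2:21 PM − 60 min = 1:21 PM.
From 1:21 PM to 4:06 PM is 2 h 45 min.

2 h 45 min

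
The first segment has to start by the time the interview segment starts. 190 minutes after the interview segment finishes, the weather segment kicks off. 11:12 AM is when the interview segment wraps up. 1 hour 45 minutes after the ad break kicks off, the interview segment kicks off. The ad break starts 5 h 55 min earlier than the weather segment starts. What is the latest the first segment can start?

10:12 AM

The weather segment starts at 11:12 AM + 190 min = 2:22 PM.
The ad break starts at 2:22 PM − 355 min = 8:27 AM.
The interview segment starts at 8:27 AM + 105 min = 10:12 AM.
The first segment is bounded by the interview segment, so the latest it can start is 10:12 AM.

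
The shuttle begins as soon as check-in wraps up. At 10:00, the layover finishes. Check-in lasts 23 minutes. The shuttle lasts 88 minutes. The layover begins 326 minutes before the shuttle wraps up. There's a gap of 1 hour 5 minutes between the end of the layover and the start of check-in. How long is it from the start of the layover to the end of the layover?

Check-in starts at 10:00 + 65 min = 11:05.
Check-in ends at 11:05 + 23 min = 11:28.
So the shuttle starts at 11:28.
The shuttle ends at 11:28 + 88 min = 12:56.
The layover starts at 12:56 − 326 min = 07:30.
From 07:30 to 10:00 is 150 minutes.

150 minutes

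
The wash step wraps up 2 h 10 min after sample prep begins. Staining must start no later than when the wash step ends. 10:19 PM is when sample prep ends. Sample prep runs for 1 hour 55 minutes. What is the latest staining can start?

10:34 PM

Sample prep starts at 10:19 PM − 115 min = 8:24 PM.
The wash step ends at 8:24 PM + 130 min = 10:34 PM.
Staining is bounded by the wash step, so the latest it can start is 10:34 PM.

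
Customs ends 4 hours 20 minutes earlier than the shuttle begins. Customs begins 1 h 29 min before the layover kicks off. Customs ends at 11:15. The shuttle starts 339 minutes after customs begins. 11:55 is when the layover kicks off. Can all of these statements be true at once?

Customs starts at 11:55 − 89 min = 10:26.
The shuttle starts at 10:26 + 339 min = 16:05.
Customs ends at 16:05 − 260 min = 11:45.
But customs is also said to end at 11:15 — a 30-minute conflict.

No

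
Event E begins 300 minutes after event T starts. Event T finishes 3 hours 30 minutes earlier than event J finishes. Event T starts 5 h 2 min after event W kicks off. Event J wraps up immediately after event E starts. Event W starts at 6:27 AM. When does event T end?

12:59 PM

Event T starts at 6:27 AM + 302 min = 11:29 AM.
Event E starts at 11:29 AM + 300 min = 4:29 PM.
So event J ends at 4:29 PM.
Event T ends at 4:29 PM − 210 min = 12:59 PM.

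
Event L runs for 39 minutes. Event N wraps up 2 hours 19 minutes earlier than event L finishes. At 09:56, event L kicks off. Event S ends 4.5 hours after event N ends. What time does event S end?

Event L ends at 09:56 + 39 min = 10:35.
Event N ends at 10:35 − 139 min = 08:16.
Event S ends at 08:16 + 270 min = 12:46.

12:46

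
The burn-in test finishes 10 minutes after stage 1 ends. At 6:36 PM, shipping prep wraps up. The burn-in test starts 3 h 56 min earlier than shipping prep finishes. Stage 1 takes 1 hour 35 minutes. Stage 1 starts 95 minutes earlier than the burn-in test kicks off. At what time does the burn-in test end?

2:50 PM

The burn-in test starts at 6:36 PM − 236 min = 2:40 PM.
Stage 1 starts at 2:40 PM − 95 min = 1:05 PM.
Stage 1 ends at 1:05 PM + 95 min = 2:40 PM.
The burn-in test ends at 2:40 PM + 10 min = 2:50 PM.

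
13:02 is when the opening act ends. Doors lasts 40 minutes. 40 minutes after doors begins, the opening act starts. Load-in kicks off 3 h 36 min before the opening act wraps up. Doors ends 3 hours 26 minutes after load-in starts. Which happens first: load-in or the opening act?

Load-in starts at 13:02 − 216 min = 09:26.
Doors ends at 09:26 + 206 min = 12:52.
Doors starts at 12:52 − 40 min = 12:12.
The opening act starts at 12:12 + 40 min = 12:52.
Load-in starts at 09:26 and the opening act starts at 12:52, so load-in is first.

load-in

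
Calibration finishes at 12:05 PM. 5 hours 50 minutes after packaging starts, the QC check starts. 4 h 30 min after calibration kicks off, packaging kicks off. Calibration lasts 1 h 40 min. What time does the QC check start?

8:45 PM

Calibration starts at 12:05 PM − 100 min = 10:25 AM.
Packaging starts at 10:25 AM + 270 min = 2:55 PM.
The QC check starts at 2:55 PM + 350 min = 8:45 PM.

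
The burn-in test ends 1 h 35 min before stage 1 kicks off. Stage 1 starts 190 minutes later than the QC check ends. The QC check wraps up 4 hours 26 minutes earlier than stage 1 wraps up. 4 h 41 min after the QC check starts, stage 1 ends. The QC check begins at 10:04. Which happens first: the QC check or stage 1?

Stage 1 ends at 10:04 + 281 min = 14:45.
The QC check ends at 14:45 − 266 min = 10:19.
Stage 1 starts at 10:19 + 190 min = 13:29.
The QC check starts at 10:04 and stage 1 starts at 13:29, so the QC check is first.

the QC check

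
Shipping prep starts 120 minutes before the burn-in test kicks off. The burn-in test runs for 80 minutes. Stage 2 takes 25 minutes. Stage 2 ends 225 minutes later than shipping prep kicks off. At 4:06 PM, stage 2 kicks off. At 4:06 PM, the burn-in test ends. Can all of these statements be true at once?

Yes

The burn-in test starts at 4:06 PM − 80 min = 2:46 PM.
Shipping prep starts at 2:46 PM − 120 min = 12:46 PM.
Stage 2 ends at 12:46 PM + 225 min = 4:31 PM.
Stage 2 starts at 4:31 PM − 25 min = 4:06 PM.
That matches the stated 4:06 PM, so the schedule is consistent.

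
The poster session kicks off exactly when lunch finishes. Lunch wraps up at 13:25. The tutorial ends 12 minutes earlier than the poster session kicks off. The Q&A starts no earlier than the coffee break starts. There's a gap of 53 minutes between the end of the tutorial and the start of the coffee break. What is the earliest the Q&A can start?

The poster session starts at 13:25.
The tutorial ends at 13:25 − 12 min = 13:13.
The coffee break starts at 13:13 + 53 min = 14:06.
The Q&A is bounded by the coffee break, so the earliest it can start is 14:06.

14:06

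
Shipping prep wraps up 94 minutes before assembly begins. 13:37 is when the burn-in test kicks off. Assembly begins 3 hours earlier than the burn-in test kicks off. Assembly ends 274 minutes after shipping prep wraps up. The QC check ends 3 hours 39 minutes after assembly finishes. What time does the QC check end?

17:16

Assembly starts at 13:37 − 180 min = 10:37.
Shipping prep ends at 10:37 − 94 min = 09:03.
Assembly ends at 09:03 + 274 min = 13:37.
The QC check ends at 13:37 + 219 min = 17:16.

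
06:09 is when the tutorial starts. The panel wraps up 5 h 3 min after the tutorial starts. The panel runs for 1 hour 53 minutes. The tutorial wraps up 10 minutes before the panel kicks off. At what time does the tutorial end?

09:09

The panel ends at 06:09 + 303 min = 11:12.
The panel starts at 11:12 − 113 min = 09:19.
The tutorial ends at 09:19 − 10 min = 09:09.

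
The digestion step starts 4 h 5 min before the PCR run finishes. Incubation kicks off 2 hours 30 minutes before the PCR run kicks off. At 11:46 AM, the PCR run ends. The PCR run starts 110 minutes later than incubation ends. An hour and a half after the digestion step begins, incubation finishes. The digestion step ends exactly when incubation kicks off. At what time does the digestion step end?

The digestion step starts at 11:46 AM − 245 min = 7:41 AM.
Incubation ends at 7:41 AM + 90 min = 9:11 AM.
The PCR run starts at 9:11 AM + 110 min = 11:01 AM.
Incubation starts at 11:01 AM − 150 min = 8:31 AM.
So the digestion step ends at 8:31 AM.

8:31 AM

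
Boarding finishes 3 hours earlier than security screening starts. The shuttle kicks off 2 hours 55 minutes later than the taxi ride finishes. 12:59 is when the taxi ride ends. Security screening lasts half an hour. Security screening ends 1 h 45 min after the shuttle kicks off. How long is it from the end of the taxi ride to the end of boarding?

1 hour 10 minutes

The shuttle starts at 12:59 + 175 min = 15:54.
Security screening ends at 15:54 + 105 min = 17:39.
Security screening starts at 17:39 − 30 min = 17:09.
Boarding ends at 17:09 − 180 min = 14:09.
From 12:59 to 14:09 is 1 hour 10 minutes.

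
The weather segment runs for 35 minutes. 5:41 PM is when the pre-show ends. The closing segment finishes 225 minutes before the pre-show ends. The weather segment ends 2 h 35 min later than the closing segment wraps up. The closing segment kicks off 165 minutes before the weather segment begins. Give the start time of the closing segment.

The closing segment ends at 5:41 PM − 225 min = 1:56 PM.
The weather segment ends at 1:56 PM + 155 min = 4:31 PM.
The weather segment starts at 4:31 PM − 35 min = 3:56 PM.
The closing segment starts at 3:56 PM − 165 min = 1:11 PM.

1:11 PM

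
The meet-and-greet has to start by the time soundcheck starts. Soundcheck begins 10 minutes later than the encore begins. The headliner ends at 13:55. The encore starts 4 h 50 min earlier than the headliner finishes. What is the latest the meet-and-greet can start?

The encore starts at 13:55 − 290 min = 09:05.
Soundcheck starts at 09:05 + 10 min = 09:15.
The meet-and-greet is bounded by soundcheck, so the latest it can start is 09:15.

09:15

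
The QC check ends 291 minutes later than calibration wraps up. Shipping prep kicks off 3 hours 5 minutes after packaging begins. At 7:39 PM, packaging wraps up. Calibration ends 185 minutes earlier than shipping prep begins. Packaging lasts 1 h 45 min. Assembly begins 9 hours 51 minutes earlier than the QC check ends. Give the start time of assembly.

Packaging starts at 7:39 PM − 105 min = 5:54 PM.
Shipping prep starts at 5:54 PM + 185 min = 8:59 PM.
Calibration ends at 8:59 PM − 185 min = 5:54 PM.
The QC check ends at 5:54 PM + 291 min = 10:45 PM.
Assembly starts at 10:45 PM − 591 min = 12:54 PM.

12:54 PM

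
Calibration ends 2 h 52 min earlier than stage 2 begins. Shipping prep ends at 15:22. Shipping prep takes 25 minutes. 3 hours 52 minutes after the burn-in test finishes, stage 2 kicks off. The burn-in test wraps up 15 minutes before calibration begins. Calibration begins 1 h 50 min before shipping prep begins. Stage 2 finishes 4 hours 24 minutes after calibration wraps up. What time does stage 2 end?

Shipping prep starts at 15:22 − 25 min = 14:57.
Calibration starts at 14:57 − 110 min = 13:07.
The burn-in test ends at 13:07 − 15 min = 12:52.
Stage 2 starts at 12:52 + 232 min = 16:44.
Calibration ends at 16:44 − 172 min = 13:52.
Stage 2 ends at 13:52 + 264 min = 18:16.

18:16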